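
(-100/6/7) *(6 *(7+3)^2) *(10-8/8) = -90000/7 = -12857.14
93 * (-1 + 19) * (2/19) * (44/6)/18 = 1364/19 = 71.79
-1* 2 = -2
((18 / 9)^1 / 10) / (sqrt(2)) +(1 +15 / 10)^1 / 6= sqrt(2) / 10 +5 / 12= 0.56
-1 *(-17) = 17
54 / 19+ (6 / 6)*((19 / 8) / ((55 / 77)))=4687 / 760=6.17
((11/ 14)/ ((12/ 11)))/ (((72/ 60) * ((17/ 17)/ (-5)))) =-3025/ 1008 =-3.00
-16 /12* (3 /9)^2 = -4 /27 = -0.15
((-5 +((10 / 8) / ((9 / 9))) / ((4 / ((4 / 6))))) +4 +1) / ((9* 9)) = 5 / 1944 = 0.00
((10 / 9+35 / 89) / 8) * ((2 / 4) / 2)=1205 / 25632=0.05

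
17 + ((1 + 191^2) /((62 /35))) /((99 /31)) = 640118 /99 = 6465.84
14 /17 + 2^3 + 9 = 303 /17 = 17.82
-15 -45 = -60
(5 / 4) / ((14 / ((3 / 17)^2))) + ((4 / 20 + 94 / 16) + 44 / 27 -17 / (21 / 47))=-4734893 / 156060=-30.34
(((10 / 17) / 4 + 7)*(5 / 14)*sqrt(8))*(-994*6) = -517590*sqrt(2) / 17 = -43057.81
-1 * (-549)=549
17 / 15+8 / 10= 29 / 15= 1.93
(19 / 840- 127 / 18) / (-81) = 17723 / 204120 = 0.09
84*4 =336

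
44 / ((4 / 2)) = 22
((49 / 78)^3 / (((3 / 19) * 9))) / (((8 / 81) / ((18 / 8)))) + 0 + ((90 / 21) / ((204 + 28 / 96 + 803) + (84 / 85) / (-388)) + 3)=5476410020645119 / 784736958363904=6.98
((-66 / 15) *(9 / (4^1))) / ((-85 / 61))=6039 / 850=7.10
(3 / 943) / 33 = 1 / 10373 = 0.00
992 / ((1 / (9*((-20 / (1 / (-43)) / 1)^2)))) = 6603148800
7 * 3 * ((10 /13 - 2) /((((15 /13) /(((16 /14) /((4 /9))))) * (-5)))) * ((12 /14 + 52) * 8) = 170496 /35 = 4871.31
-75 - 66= -141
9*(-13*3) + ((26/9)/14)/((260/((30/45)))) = -351.00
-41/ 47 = -0.87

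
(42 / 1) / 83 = 42 / 83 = 0.51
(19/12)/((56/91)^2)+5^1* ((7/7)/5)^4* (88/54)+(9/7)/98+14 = 5395724177/296352000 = 18.21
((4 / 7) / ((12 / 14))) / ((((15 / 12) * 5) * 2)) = 4 / 75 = 0.05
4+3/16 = 67/16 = 4.19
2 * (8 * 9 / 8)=18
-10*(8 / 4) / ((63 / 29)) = -580 / 63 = -9.21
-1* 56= -56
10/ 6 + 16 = 53/ 3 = 17.67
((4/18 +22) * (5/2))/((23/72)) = 4000/23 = 173.91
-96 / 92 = -24 / 23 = -1.04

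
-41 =-41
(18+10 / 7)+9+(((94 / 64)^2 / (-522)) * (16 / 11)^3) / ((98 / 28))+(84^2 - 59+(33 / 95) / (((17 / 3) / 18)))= 27594970360964 / 3927255255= 7026.53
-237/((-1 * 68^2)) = 237/4624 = 0.05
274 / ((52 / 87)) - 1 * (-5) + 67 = 13791 / 26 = 530.42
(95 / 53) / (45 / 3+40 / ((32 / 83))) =4 / 265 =0.02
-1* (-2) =2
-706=-706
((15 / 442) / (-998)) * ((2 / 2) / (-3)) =5 / 441116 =0.00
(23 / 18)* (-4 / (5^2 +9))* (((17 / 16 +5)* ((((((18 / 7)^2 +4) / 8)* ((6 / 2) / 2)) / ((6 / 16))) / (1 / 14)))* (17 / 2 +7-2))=-435045 / 476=-913.96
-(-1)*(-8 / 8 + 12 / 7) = 5 / 7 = 0.71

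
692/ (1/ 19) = 13148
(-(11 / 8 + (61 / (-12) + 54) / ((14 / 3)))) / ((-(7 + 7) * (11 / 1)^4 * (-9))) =-83 / 12913362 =-0.00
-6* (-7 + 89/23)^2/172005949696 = -243/710868338978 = -0.00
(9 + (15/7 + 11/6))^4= 88223850625/3111696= 28352.34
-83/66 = -1.26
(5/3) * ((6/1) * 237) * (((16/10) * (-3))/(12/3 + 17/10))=-37920/19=-1995.79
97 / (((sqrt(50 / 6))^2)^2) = 873 / 625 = 1.40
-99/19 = -5.21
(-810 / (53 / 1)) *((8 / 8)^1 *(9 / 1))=-137.55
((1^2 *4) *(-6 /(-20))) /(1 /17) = 102 /5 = 20.40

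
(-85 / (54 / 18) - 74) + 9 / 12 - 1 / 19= -23173 / 228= -101.64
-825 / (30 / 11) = -605 / 2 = -302.50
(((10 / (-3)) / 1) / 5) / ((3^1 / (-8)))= 16 / 9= 1.78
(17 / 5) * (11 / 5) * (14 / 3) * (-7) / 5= -18326 / 375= -48.87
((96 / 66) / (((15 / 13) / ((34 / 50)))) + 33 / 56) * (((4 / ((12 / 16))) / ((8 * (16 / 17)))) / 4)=5680397 / 22176000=0.26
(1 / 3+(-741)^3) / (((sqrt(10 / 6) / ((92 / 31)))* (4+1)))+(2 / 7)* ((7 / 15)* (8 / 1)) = 16 / 15 - 112295849704* sqrt(15) / 2325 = -187062345.49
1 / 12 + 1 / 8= 0.21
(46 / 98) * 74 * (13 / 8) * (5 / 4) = 55315 / 784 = 70.55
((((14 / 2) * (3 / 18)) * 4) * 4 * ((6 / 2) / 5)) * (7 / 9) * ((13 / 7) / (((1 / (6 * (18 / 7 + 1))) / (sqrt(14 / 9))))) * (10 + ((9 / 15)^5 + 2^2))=9150544 * sqrt(14) / 5625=6086.79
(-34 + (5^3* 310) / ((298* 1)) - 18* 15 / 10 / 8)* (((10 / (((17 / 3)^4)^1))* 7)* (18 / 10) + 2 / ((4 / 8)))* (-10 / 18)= -212.20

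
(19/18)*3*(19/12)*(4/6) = 361/108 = 3.34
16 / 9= 1.78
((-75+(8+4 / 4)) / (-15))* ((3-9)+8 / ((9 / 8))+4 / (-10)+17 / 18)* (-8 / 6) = -6556 / 675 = -9.71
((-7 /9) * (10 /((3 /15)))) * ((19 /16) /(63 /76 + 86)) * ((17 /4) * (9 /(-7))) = 153425 /52792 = 2.91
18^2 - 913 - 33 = -622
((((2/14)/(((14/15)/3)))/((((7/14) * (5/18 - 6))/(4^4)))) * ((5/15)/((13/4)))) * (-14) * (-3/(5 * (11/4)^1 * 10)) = -663552/515515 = -1.29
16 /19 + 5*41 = 3911 /19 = 205.84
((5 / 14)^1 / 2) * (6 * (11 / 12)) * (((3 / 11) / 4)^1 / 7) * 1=15 / 1568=0.01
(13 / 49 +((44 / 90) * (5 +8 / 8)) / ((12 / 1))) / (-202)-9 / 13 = -2011651 / 2895165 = -0.69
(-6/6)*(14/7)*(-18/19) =36/19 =1.89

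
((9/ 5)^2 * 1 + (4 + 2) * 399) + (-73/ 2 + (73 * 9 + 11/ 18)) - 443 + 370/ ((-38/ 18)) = 10260376/ 4275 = 2400.09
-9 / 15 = -3 / 5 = -0.60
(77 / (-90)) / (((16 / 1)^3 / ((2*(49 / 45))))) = -3773 / 8294400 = -0.00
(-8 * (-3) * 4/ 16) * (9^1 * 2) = 108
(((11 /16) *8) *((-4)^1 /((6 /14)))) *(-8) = 1232 /3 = 410.67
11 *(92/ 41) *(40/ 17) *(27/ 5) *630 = 137712960/ 697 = 197579.57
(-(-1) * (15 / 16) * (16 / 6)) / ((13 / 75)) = 375 / 26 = 14.42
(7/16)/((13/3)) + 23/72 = 787/1872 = 0.42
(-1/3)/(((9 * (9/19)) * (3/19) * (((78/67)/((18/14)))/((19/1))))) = -10.39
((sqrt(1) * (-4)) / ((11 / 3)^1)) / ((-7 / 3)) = 36 / 77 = 0.47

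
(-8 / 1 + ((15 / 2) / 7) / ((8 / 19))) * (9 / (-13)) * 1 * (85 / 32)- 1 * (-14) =86131 / 3584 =24.03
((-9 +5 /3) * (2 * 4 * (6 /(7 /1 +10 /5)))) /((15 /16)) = -5632 /135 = -41.72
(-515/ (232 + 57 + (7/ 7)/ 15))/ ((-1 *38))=0.05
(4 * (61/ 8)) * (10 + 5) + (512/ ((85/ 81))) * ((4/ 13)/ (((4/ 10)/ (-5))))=-627225/ 442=-1419.06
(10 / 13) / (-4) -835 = -21715 / 26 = -835.19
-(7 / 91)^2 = -0.01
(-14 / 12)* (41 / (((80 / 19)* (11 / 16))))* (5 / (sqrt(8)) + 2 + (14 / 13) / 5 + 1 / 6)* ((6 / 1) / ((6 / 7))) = -35460859 / 128700-38171* sqrt(2) / 264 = -480.01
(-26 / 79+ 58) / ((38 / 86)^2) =8424044 / 28519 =295.38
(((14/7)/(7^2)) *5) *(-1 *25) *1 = -250/49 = -5.10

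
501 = 501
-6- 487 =-493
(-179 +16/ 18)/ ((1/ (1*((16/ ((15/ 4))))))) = -102592/ 135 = -759.94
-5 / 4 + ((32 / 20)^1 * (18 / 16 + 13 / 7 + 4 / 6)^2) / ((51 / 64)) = 11462333 / 449820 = 25.48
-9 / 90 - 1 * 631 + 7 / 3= -18863 / 30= -628.77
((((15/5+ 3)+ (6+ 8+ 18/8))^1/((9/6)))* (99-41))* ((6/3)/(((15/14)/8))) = 578144/45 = 12847.64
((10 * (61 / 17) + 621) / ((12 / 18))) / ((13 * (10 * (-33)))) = -859 / 3740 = -0.23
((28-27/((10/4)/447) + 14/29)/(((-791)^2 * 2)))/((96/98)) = -21746/5554515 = -0.00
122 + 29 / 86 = 10521 / 86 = 122.34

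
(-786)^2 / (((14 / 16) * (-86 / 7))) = -2471184 / 43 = -57469.40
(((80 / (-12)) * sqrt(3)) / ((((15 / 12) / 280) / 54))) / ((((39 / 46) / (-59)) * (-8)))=-9119040 * sqrt(3) / 13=-1214972.35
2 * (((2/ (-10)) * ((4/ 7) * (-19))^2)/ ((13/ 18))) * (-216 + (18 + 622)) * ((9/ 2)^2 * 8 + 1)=-14370872832/ 3185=-4512047.98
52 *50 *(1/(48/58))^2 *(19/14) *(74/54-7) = -98670325/3402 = -29003.62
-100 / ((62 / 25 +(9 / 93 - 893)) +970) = -19375 / 15418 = -1.26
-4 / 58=-0.07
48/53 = 0.91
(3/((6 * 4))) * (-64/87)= -8/87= -0.09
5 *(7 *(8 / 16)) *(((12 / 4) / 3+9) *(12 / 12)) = 175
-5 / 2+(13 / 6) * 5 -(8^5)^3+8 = -105553116266447 / 3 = -35184372088815.67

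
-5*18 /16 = -45 /8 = -5.62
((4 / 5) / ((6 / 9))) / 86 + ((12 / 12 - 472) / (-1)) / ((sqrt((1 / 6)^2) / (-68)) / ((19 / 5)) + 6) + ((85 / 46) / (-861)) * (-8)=15551641958903 / 198010296015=78.54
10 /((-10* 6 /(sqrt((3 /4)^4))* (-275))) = 3 /8800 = 0.00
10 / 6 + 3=14 / 3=4.67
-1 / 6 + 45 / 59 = 0.60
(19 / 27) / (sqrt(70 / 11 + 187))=19 * sqrt(23397) / 57429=0.05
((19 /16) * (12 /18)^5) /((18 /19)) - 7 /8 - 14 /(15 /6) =-551993 /87480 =-6.31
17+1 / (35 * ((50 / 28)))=2127 / 125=17.02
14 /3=4.67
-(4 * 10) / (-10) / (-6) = -2 / 3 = -0.67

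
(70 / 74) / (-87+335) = 35 / 9176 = 0.00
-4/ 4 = -1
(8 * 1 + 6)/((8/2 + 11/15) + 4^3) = 0.20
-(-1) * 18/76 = 9/38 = 0.24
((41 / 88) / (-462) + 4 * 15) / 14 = 2439319 / 569184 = 4.29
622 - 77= 545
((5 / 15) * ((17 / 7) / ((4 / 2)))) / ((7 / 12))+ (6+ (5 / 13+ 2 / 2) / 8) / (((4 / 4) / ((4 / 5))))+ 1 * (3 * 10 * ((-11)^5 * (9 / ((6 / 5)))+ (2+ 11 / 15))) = -115412893766 / 3185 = -36236387.37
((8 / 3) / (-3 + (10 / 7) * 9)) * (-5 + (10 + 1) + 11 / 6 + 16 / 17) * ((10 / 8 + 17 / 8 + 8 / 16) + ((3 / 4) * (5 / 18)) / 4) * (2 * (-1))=-2361905 / 126684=-18.64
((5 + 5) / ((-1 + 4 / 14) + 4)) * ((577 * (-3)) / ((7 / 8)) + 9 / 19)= -2630490 / 437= -6019.43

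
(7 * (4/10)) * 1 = 14/5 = 2.80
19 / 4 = 4.75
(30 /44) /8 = 15 /176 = 0.09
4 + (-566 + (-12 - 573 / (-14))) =-7463 / 14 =-533.07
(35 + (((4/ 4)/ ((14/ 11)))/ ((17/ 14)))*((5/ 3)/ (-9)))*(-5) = -80050/ 459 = -174.40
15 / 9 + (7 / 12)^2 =289 / 144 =2.01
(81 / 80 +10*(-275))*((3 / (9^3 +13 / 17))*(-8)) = 11215869 / 124060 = 90.41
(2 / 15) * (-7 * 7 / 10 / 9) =-49 / 675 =-0.07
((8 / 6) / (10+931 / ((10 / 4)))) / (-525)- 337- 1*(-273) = -9636481 / 150570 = -64.00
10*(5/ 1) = 50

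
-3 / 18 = -1 / 6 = -0.17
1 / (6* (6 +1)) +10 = 421 / 42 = 10.02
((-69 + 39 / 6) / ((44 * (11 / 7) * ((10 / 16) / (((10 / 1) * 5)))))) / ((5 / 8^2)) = -925.62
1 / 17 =0.06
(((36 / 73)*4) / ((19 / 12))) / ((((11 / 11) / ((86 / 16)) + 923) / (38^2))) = 5647104 / 2897881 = 1.95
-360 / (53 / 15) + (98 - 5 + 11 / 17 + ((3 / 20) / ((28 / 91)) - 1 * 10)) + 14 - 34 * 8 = -19876221 / 72080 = -275.75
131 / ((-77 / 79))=-134.40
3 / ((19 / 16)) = 48 / 19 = 2.53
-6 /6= -1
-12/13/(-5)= 12/65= 0.18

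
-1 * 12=-12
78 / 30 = 13 / 5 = 2.60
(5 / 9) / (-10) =-1 / 18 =-0.06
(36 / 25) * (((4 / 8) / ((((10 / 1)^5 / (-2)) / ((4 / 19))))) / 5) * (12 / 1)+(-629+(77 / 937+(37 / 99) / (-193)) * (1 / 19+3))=-83546300673416611 / 132875750390625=-628.76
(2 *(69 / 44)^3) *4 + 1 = 339157 / 10648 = 31.85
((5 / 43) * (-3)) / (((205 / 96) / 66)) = -19008 / 1763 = -10.78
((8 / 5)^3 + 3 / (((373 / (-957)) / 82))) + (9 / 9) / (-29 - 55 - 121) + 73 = -1059168434 / 1911625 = -554.07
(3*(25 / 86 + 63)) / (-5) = -16329 / 430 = -37.97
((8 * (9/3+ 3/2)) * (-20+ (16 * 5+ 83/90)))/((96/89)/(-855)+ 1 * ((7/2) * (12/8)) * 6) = 111261036/1597931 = 69.63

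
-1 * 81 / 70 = -81 / 70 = -1.16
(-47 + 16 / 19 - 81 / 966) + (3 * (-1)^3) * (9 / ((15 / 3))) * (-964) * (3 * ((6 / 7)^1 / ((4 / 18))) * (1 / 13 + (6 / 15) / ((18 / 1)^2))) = 9269051453 / 1988350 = 4661.68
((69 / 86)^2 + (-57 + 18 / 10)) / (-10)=2017491 / 369800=5.46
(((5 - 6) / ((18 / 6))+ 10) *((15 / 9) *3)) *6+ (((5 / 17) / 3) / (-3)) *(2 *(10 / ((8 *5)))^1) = 88735 / 306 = 289.98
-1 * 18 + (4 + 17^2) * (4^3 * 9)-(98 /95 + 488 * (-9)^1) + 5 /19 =173141.23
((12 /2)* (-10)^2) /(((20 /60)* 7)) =1800 /7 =257.14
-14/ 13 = -1.08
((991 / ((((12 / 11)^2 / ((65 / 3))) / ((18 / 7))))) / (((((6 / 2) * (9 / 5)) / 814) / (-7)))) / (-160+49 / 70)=79306137625 / 258066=307309.52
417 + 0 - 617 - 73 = -273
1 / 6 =0.17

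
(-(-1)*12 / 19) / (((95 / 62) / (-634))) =-471696 / 1805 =-261.33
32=32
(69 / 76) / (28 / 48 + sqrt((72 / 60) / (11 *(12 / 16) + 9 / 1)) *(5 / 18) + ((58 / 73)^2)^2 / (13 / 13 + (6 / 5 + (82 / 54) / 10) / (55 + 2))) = 174102683043739223839197969 / 185451452928372266205669499 - 864775630820668679303148 *sqrt(230) / 185451452928372266205669499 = 0.87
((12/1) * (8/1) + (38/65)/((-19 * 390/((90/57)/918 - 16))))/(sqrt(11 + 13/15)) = 3537284107 * sqrt(2670)/6558628050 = 27.87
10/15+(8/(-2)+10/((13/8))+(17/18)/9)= 6161/2106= 2.93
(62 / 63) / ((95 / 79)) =4898 / 5985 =0.82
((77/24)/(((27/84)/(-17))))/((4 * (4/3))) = -9163/288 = -31.82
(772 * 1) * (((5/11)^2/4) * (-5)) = -24125/121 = -199.38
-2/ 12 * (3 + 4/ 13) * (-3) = 43/ 26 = 1.65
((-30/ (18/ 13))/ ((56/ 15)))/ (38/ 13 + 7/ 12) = -12675/ 7658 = -1.66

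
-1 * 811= -811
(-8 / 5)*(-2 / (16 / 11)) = 11 / 5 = 2.20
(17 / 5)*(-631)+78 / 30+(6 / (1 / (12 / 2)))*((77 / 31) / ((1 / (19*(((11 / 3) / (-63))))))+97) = 581398 / 465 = 1250.32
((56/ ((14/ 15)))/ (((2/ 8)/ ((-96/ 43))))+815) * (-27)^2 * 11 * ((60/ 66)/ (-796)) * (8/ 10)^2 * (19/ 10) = -133025004/ 42785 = -3109.15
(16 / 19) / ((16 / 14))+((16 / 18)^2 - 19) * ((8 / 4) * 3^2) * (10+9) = -1064824 / 171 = -6227.04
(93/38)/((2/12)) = 279/19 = 14.68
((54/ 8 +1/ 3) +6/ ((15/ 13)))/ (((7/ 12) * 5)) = 737/ 175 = 4.21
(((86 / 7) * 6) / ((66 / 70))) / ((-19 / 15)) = -12900 / 209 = -61.72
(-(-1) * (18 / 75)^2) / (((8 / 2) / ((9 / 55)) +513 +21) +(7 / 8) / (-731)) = 1894752 / 18369990625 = 0.00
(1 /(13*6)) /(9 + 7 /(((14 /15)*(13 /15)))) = 1 /1377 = 0.00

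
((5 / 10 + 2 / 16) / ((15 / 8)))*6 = 2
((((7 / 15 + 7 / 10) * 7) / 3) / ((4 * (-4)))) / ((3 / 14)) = -343 / 432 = -0.79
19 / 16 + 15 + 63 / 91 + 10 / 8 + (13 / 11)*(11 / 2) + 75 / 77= 410071 / 16016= 25.60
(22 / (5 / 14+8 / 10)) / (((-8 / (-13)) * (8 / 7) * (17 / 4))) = 35035 / 5508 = 6.36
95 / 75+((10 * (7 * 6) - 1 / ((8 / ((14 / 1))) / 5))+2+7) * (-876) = -5522066 / 15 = -368137.73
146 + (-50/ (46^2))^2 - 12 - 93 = 45894549/ 1119364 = 41.00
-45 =-45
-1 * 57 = -57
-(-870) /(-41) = -870 /41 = -21.22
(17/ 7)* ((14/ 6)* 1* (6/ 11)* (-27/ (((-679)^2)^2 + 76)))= -918/ 2338146841327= -0.00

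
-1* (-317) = 317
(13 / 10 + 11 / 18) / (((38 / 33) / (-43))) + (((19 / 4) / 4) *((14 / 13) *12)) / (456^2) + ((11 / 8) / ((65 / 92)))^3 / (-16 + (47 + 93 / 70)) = -64511029457599 / 906858326400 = -71.14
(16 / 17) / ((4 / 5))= 20 / 17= 1.18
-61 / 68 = -0.90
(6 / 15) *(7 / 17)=14 / 85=0.16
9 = 9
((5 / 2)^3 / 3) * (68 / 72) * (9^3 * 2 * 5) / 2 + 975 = 302475 / 16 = 18904.69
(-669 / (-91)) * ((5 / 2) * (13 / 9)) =1115 / 42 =26.55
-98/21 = -4.67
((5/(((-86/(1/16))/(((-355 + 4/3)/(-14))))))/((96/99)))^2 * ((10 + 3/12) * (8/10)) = 27923509405/380008136704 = 0.07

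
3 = 3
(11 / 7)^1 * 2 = 22 / 7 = 3.14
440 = 440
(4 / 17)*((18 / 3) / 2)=12 / 17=0.71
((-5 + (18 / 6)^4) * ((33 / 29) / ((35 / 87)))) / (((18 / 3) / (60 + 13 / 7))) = 542982 / 245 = 2216.25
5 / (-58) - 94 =-5457 / 58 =-94.09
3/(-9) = -1/3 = -0.33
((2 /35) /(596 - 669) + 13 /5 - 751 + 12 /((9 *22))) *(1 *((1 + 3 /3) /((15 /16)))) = -2019081664 /1264725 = -1596.46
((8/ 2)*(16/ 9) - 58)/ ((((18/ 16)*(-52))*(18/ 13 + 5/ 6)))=1832/ 4671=0.39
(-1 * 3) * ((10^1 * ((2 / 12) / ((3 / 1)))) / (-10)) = 1 / 6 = 0.17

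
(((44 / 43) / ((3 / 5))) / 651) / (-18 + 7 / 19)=-836 / 5626593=-0.00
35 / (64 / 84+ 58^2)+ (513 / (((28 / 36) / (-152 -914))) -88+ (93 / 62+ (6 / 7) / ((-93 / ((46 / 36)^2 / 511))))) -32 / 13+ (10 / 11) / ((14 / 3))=-12763776124594252073 / 18151199037972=-703191.90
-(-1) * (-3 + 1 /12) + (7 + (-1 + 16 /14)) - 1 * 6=-1.77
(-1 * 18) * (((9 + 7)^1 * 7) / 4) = -504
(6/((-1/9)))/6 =-9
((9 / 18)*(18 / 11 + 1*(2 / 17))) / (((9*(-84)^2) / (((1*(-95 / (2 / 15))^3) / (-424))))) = 4394046875 / 372970752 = 11.78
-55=-55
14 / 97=0.14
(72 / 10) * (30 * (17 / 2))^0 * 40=288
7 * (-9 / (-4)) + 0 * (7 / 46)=63 / 4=15.75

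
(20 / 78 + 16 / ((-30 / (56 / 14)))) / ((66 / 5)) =-0.14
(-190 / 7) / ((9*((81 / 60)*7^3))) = -0.01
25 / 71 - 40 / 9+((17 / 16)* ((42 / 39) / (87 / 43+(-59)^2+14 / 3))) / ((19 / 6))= -4.09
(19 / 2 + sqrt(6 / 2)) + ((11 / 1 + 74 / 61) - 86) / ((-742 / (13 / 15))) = sqrt(3) + 464882 / 48495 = 11.32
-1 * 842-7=-849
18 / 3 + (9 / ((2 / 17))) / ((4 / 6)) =483 / 4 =120.75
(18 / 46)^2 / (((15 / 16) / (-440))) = -38016 / 529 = -71.86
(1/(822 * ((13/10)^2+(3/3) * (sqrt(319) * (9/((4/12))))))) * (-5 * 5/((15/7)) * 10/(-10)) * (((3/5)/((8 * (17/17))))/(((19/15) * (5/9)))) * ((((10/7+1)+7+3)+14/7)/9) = -426725/24212912742868+1704375 * sqrt(319)/6053228185717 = 0.00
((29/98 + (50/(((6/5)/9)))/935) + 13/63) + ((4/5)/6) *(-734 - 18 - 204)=-104372981/824670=-126.56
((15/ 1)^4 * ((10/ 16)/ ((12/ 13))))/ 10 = 3427.73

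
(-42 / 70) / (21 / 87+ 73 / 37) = -1073 / 3960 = -0.27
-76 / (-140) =19 / 35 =0.54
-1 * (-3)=3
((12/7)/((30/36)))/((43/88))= 6336/1505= 4.21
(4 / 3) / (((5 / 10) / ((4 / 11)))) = 32 / 33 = 0.97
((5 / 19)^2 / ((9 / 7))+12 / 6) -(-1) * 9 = 35914 / 3249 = 11.05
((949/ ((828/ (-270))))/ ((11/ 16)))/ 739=-113880/ 186967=-0.61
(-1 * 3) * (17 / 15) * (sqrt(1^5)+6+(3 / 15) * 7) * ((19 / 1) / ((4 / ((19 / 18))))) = -42959 / 300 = -143.20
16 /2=8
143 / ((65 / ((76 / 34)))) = 4.92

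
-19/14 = -1.36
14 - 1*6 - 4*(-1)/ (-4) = 7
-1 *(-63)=63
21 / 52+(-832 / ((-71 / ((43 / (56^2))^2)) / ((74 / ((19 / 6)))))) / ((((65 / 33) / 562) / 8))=99305514489 / 842126740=117.92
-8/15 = -0.53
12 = 12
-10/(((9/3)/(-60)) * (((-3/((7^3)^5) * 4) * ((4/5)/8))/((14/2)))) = -16616465284800500/3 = -5538821761600166.67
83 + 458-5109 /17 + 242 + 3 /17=482.65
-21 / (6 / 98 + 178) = -1029 / 8725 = -0.12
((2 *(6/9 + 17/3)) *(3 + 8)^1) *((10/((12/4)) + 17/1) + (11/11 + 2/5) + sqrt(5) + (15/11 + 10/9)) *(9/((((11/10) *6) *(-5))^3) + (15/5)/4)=227525 *sqrt(5)/2178 + 545286415/215622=2762.49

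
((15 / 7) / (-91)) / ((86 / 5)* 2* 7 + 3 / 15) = -0.00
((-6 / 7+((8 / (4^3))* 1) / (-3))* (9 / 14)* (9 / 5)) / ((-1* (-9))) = -453 / 3920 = -0.12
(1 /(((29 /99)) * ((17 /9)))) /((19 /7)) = 6237 /9367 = 0.67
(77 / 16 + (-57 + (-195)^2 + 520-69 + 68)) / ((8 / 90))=27714105 / 64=433032.89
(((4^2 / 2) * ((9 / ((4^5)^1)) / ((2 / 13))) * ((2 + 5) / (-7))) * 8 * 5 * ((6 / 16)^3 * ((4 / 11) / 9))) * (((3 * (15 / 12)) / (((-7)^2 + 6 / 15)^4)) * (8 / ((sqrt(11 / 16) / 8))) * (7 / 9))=-984375 * sqrt(11) / 2217225195328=-0.00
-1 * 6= -6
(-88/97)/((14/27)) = -1188/679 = -1.75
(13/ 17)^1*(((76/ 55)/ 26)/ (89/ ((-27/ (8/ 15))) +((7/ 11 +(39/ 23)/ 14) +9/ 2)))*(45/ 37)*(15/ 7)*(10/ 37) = 477859500/ 58415299819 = 0.01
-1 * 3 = -3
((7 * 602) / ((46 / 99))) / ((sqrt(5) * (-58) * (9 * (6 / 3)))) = -23177 * sqrt(5) / 13340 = -3.88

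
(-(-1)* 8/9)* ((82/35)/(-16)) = -41/315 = -0.13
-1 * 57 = -57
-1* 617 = -617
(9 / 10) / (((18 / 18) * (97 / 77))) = 693 / 970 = 0.71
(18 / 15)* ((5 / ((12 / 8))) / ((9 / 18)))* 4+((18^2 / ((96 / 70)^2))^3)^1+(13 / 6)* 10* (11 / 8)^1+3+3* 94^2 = 4041184615571 / 786432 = 5138631.97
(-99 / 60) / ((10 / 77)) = -2541 / 200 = -12.70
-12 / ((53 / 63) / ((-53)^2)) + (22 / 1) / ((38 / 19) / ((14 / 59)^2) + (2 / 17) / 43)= -101963750840 / 2544807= -40067.38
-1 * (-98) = 98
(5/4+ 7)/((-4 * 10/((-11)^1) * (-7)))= -363/1120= -0.32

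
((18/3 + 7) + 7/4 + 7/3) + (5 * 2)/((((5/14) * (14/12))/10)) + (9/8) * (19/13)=258.73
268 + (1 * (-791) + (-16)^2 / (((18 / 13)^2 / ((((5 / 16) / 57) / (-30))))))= -7244411 / 13851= -523.02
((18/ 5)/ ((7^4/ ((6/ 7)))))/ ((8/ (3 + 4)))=27/ 24010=0.00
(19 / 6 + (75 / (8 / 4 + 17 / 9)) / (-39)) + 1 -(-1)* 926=507601 / 546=929.67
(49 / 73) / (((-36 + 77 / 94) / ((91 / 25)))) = -419146 / 6035275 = -0.07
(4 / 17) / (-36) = -1 / 153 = -0.01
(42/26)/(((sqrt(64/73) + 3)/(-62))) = -285138/7709 + 10416 * sqrt(73)/7709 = -25.44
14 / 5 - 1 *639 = -3181 / 5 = -636.20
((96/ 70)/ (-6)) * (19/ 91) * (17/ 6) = -0.14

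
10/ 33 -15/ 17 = -325/ 561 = -0.58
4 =4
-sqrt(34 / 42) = -sqrt(357) / 21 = -0.90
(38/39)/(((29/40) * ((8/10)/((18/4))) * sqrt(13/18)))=8550 * sqrt(26)/4901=8.90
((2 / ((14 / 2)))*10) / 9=20 / 63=0.32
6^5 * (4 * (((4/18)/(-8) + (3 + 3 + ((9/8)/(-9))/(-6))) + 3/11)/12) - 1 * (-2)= 178672/11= 16242.91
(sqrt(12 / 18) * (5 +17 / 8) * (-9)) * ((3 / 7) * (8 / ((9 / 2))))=-114 * sqrt(6) / 7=-39.89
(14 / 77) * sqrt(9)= 6 / 11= 0.55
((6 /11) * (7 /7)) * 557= 3342 /11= 303.82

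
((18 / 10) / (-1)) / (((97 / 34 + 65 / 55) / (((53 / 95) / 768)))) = -9911 / 30582400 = -0.00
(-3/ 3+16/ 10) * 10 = 6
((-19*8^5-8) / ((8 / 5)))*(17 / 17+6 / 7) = -722660.71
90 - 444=-354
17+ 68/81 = 1445/81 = 17.84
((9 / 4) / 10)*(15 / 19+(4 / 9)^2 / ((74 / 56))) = 53467 / 253080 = 0.21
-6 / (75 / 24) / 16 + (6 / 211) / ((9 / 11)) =-1349 / 15825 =-0.09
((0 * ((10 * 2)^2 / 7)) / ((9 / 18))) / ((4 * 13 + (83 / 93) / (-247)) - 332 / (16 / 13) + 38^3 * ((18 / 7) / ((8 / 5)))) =0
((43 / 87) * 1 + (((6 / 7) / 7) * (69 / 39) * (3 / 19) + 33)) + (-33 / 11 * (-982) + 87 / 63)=3138781355 / 1052961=2980.91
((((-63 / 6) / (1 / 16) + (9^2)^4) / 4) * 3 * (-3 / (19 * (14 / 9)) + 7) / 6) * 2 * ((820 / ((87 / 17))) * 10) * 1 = 118953258262.54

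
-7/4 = -1.75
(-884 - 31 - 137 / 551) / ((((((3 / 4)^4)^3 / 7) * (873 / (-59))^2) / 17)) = -3504786530734440448 / 223169655436839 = -15704.58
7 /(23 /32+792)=224 /25367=0.01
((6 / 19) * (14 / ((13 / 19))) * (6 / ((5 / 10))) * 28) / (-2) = -14112 / 13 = -1085.54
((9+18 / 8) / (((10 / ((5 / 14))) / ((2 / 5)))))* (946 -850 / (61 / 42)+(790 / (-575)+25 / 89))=288705861 / 4994680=57.80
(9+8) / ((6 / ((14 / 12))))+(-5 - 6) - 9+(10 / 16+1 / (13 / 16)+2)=-12017 / 936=-12.84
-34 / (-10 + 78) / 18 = -1 / 36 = -0.03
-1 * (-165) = 165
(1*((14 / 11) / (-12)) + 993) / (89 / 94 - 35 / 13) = -40039441 / 70389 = -568.83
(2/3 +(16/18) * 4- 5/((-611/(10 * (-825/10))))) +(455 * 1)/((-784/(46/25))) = -5538161/1539720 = -3.60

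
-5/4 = -1.25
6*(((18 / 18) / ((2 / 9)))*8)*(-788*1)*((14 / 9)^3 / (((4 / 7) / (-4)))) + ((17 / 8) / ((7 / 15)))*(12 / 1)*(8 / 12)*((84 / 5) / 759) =4484713.10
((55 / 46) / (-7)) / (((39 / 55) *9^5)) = -3025 / 741537342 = -0.00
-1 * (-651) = 651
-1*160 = -160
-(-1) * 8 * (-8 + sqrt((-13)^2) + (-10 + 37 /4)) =34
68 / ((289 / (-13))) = -52 / 17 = -3.06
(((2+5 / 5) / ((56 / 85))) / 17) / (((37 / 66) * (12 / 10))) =825 / 2072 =0.40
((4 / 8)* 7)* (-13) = -91 / 2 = -45.50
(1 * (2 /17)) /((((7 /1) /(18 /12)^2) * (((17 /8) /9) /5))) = 1620 /2023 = 0.80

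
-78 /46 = -39 /23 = -1.70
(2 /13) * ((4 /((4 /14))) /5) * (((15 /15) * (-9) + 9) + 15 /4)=21 /13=1.62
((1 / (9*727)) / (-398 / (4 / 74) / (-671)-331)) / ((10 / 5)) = -671 / 2810061468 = -0.00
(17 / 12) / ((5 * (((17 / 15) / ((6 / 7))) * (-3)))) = -0.07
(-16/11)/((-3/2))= 32/33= 0.97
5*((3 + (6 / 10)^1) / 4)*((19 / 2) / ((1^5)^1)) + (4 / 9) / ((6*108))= 124661 / 2916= 42.75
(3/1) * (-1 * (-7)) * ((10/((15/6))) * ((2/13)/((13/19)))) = 3192/169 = 18.89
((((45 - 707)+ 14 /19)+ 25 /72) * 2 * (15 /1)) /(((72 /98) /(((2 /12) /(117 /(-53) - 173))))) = 25.67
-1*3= -3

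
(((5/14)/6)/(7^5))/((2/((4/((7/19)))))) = 95/4941258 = 0.00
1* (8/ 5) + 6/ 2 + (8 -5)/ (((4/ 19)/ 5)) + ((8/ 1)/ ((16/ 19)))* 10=3417/ 20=170.85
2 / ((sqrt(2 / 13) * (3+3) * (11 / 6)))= sqrt(26) / 11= 0.46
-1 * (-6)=6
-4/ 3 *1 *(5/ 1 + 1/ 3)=-64/ 9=-7.11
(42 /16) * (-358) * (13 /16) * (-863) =42172221 /64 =658940.95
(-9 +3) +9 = 3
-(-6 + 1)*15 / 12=25 / 4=6.25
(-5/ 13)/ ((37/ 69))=-345/ 481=-0.72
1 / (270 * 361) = 1 / 97470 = 0.00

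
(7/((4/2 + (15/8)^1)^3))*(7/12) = 6272/89373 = 0.07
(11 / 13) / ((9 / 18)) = 1.69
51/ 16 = 3.19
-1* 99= -99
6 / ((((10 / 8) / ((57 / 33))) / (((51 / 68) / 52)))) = 171 / 1430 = 0.12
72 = 72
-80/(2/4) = -160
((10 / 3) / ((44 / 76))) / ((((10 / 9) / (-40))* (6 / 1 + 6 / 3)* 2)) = -12.95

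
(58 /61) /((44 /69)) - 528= -706575 /1342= -526.51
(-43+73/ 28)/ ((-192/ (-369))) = -139113/ 1792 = -77.63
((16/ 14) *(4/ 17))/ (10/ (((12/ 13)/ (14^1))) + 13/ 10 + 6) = 960/ 567511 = 0.00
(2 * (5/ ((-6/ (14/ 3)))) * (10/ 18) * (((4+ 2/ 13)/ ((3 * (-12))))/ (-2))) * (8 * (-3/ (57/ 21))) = 4900/ 2223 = 2.20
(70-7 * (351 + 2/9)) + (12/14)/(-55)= -8276399/3465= -2388.57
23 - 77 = -54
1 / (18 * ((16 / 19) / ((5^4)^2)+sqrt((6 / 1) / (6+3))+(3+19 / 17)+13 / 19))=0.01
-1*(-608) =608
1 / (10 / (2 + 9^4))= 6563 / 10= 656.30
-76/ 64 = -19/ 16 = -1.19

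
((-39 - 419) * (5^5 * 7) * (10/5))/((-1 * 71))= 282218.31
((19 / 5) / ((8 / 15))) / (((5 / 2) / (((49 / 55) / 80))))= 2793 / 88000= 0.03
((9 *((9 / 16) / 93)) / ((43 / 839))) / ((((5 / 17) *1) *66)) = 128367 / 2346080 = 0.05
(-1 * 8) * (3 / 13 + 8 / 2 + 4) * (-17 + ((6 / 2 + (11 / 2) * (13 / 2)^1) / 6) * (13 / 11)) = 264611 / 429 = 616.81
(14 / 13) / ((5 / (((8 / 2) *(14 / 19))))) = 784 / 1235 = 0.63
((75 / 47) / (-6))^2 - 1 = -0.93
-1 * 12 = -12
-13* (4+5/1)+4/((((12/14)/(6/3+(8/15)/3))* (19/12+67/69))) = -113.02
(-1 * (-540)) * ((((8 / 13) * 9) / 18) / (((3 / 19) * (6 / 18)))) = 41040 / 13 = 3156.92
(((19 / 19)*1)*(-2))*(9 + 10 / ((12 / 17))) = -139 / 3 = -46.33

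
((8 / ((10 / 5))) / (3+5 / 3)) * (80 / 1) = 480 / 7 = 68.57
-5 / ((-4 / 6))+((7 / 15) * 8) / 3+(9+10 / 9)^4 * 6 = 1371690461 / 21870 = 62720.19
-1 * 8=-8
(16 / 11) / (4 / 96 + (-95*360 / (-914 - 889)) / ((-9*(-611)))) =47003008 / 1457907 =32.24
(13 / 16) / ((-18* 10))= -13 / 2880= -0.00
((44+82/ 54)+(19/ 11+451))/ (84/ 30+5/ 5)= 739895/ 5643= 131.12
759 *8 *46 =279312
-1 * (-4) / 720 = 1 / 180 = 0.01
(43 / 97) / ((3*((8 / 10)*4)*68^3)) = 215 / 1463995392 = 0.00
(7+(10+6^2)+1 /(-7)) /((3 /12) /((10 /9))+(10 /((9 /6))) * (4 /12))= 133200 /6167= 21.60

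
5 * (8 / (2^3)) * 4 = 20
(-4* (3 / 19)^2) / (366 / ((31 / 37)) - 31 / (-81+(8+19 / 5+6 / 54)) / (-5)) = -1156548 / 5065242623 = -0.00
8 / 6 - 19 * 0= 4 / 3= 1.33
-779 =-779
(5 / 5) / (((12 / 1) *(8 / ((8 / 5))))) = 1 / 60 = 0.02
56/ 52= 14/ 13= 1.08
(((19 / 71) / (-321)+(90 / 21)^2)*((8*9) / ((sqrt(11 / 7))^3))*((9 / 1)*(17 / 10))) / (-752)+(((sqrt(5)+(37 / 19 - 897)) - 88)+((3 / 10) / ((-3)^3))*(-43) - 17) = -1709273 / 1710 - 9414534771*sqrt(77) / 6048579460+sqrt(5) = -1011.00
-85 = -85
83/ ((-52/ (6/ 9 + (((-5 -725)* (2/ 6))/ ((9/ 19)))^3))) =110733104979937/ 511758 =216377868.02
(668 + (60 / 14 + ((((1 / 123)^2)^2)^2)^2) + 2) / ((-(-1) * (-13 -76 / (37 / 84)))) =-479319950429948007250317027056256917299 / 131892580267471091894262395414500836855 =-3.63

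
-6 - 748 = -754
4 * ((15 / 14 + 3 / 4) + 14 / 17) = 1259 / 119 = 10.58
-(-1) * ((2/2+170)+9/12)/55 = 3.12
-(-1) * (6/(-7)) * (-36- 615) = 558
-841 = -841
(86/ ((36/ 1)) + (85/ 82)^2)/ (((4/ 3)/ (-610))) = -63925255/ 40344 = -1584.50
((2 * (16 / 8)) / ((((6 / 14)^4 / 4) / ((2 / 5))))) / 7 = 10976 / 405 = 27.10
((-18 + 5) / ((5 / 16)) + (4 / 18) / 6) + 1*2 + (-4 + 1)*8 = -8581 / 135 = -63.56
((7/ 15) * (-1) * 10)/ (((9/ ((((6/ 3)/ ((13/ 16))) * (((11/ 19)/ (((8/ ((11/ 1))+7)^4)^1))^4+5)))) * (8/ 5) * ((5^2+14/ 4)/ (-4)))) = 722510193766300129291909513444586374016/ 1290648343453782560425000069244384765625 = 0.56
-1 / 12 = -0.08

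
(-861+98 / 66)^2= 804516496 / 1089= 738766.30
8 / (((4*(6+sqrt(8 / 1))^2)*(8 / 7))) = 11 / 112- 3*sqrt(2) / 56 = 0.02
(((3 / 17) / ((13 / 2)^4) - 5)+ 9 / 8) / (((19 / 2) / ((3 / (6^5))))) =-15051263 / 95646904704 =-0.00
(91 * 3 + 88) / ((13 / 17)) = 6137 / 13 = 472.08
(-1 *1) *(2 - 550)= 548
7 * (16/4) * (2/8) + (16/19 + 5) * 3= 466/19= 24.53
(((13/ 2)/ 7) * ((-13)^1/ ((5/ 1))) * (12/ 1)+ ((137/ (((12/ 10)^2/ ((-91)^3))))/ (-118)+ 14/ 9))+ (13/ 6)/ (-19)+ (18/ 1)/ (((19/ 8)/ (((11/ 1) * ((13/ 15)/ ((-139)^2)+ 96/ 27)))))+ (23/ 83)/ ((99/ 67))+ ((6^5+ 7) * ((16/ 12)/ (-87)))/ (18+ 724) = 46555696261758983535311/ 76591468944448920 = 607844.41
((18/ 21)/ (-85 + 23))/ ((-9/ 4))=4/ 651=0.01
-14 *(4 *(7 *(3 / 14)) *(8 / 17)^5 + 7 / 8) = -80583041 / 5679428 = -14.19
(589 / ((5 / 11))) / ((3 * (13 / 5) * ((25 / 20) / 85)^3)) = 2037204928 / 39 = 52236023.79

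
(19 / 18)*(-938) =-8911 / 9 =-990.11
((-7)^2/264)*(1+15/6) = 343/528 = 0.65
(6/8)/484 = 3/1936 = 0.00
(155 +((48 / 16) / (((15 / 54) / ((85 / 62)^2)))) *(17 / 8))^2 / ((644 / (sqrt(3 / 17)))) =9281375506225 *sqrt(51) / 2588341224448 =25.61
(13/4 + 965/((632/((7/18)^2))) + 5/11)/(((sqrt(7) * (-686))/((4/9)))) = -8864431 * sqrt(7)/24336574416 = -0.00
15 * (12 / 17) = 180 / 17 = 10.59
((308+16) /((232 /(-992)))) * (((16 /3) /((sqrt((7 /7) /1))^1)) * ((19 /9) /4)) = -113088 /29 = -3899.59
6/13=0.46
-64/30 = -2.13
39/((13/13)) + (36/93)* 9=1317/31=42.48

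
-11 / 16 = -0.69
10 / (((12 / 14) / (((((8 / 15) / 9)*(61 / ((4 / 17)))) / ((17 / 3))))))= 854 / 27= 31.63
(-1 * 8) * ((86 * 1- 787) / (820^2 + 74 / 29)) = 81316 / 9749837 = 0.01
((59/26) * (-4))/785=-118/10205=-0.01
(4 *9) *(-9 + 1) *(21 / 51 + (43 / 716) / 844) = -76155462 / 642073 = -118.61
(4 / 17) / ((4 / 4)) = 4 / 17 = 0.24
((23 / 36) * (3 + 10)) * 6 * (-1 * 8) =-1196 / 3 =-398.67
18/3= 6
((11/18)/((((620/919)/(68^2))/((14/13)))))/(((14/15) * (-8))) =-2921501/4836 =-604.12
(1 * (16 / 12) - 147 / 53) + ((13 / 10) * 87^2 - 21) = 15609443 / 1590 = 9817.26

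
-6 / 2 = -3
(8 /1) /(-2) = -4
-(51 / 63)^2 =-289 / 441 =-0.66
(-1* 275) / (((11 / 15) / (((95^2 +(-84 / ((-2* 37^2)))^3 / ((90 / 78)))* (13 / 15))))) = -2933125.01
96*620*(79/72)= 195920/3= 65306.67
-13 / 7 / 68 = -13 / 476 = -0.03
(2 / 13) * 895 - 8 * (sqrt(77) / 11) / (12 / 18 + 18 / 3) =1790 / 13 - 6 * sqrt(77) / 55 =136.74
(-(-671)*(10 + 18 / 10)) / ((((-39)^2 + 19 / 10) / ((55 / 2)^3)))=6586619875 / 60916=108126.27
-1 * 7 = -7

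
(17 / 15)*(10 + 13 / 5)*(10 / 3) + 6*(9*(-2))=-302 / 5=-60.40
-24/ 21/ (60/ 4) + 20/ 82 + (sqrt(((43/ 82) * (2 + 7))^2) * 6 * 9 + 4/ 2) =257.02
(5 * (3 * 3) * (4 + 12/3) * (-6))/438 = -360/73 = -4.93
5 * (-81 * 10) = -4050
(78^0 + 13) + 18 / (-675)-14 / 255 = 17746 / 1275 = 13.92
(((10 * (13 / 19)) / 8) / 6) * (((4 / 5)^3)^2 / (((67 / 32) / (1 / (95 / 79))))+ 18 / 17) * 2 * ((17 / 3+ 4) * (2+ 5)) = 22.43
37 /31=1.19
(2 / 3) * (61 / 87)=122 / 261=0.47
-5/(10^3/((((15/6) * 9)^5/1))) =-7381125/256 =-28832.52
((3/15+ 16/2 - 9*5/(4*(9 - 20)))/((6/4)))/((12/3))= 2029/1320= 1.54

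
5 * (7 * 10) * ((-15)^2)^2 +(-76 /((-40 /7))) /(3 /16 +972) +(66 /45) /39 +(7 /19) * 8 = 1021154326722604 /57631275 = 17718753.00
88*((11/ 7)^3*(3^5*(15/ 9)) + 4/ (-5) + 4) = 237667144/ 1715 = 138581.43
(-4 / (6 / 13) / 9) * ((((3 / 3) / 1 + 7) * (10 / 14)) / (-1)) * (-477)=-55120 / 21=-2624.76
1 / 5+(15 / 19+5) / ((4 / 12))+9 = 2524 / 95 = 26.57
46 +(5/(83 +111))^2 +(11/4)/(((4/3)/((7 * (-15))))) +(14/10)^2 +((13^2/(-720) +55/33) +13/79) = -223446423727/1337959800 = -167.01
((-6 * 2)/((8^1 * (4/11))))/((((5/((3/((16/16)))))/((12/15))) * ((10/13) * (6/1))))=-429/1000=-0.43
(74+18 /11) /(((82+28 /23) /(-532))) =-5090176 /10527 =-483.54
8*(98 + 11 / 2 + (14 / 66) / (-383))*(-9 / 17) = -31395108 / 71621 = -438.35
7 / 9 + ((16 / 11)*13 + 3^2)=2840 / 99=28.69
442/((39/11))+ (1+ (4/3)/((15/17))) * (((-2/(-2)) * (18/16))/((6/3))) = 30259/240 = 126.08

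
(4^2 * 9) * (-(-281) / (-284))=-10116 / 71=-142.48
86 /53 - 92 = -4790 /53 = -90.38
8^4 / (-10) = -2048 / 5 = -409.60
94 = 94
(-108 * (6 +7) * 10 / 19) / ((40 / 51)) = -17901 / 19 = -942.16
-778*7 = -5446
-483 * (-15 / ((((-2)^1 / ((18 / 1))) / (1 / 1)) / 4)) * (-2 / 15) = 34776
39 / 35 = 1.11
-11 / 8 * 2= -11 / 4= -2.75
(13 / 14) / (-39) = -1 / 42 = -0.02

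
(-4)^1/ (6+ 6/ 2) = -0.44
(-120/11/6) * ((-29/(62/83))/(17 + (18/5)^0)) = 12035/3069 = 3.92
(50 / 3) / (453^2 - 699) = 5 / 61353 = 0.00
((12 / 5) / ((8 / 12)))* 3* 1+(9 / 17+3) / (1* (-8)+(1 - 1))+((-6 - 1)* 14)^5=-1536665352799 / 170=-9039207957.64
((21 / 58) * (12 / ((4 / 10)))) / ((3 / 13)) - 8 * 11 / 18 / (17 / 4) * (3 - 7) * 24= 232943 / 1479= 157.50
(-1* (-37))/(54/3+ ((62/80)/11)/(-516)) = 8400480/4086689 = 2.06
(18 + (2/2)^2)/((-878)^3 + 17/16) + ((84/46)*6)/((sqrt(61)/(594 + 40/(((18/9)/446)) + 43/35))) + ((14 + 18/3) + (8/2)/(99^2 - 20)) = 111499280004344/5574850014585 + 11989188*sqrt(61)/7015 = 13368.33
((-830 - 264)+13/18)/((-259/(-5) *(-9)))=98395/41958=2.35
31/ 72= 0.43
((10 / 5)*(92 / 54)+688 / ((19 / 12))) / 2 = 112330 / 513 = 218.97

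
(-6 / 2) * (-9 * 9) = 243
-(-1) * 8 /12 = 2 /3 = 0.67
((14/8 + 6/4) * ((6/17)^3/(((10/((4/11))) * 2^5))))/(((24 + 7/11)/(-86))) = -15093/26628460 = -0.00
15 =15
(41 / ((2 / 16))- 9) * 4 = 1276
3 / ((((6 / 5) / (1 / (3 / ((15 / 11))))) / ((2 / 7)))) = 25 / 77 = 0.32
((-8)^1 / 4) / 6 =-1 / 3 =-0.33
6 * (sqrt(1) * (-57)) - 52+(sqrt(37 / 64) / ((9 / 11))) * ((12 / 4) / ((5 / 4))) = -394+11 * sqrt(37) / 30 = -391.77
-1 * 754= -754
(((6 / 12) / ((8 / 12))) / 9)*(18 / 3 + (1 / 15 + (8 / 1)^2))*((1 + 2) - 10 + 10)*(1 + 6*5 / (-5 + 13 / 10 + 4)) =106151 / 60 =1769.18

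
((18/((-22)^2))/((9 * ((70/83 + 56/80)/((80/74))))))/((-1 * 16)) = -2075/11470074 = -0.00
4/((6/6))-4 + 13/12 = 13/12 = 1.08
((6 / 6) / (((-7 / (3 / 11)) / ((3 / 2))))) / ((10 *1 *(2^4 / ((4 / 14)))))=-9 / 86240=-0.00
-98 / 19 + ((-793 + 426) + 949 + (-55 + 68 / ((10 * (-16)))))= 396277 / 760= 521.42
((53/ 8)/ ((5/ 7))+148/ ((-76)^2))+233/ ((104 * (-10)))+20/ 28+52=162391351/ 2628080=61.79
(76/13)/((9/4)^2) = 1216/1053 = 1.15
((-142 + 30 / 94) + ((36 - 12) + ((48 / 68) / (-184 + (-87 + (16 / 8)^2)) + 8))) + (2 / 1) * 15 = -5666373 / 71111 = -79.68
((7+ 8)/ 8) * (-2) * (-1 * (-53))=-198.75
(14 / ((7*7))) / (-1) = -2 / 7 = -0.29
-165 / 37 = -4.46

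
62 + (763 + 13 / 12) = 9913 / 12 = 826.08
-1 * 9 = -9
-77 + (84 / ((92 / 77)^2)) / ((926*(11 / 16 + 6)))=-76.99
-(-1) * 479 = 479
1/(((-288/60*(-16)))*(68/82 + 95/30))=205/62912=0.00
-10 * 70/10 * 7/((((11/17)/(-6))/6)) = 299880/11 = 27261.82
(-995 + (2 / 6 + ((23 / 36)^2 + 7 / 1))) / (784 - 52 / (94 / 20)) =-60135889 / 47081088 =-1.28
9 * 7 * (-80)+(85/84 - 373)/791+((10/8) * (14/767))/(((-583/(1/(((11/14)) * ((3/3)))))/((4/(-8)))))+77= -1622175345966059/326822820324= -4963.47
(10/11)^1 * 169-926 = -8496/11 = -772.36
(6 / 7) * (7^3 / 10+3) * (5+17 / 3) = 11936 / 35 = 341.03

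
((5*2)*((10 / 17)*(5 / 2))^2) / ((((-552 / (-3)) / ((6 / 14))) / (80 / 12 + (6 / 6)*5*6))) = 171875 / 93058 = 1.85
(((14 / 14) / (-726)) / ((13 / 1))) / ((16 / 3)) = -1 / 50336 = -0.00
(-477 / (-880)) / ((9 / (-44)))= -53 / 20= -2.65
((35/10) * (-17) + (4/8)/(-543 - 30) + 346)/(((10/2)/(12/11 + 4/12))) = 701428/8595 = 81.61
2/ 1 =2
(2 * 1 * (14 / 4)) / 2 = 7 / 2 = 3.50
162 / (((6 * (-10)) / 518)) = -6993 / 5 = -1398.60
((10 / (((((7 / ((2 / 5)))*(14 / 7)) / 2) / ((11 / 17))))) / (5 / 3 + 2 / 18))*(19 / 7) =1881 / 3332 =0.56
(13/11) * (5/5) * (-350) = -4550/11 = -413.64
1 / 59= 0.02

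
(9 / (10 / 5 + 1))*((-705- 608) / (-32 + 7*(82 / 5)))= -6565 / 138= -47.57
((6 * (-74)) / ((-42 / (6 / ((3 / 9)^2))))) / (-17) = -3996 / 119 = -33.58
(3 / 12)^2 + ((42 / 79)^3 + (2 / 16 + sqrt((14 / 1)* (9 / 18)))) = 2664525 / 7888624 + sqrt(7) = 2.98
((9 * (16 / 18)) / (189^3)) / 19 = 8 / 128274111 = 0.00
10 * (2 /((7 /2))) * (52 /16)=18.57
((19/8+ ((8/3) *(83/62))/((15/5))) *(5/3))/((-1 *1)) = -39785/6696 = -5.94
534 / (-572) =-267 / 286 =-0.93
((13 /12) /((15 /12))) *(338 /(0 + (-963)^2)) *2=8788 /13910535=0.00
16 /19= 0.84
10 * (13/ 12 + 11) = 725/ 6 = 120.83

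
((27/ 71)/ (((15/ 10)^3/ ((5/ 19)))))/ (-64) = -5/ 10792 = -0.00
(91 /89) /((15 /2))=182 /1335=0.14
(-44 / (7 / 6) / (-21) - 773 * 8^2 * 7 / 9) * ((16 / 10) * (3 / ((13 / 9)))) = -407234496 / 3185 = -127860.12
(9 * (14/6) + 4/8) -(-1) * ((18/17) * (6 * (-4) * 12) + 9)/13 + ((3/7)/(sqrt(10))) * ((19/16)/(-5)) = -43/34 -57 * sqrt(10)/5600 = -1.30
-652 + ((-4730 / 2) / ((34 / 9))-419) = -57699 / 34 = -1697.03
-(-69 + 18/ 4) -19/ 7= 865/ 14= 61.79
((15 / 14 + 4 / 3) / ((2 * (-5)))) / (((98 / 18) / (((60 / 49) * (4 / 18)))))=-0.01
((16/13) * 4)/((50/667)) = 21344/325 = 65.67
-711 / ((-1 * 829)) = 711 / 829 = 0.86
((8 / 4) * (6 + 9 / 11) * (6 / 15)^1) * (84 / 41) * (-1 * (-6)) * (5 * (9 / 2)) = 680400 / 451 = 1508.65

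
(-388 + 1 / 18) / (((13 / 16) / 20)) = -1117280 / 117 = -9549.40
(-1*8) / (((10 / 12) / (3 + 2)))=-48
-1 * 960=-960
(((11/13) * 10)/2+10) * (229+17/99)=4197280/1287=3261.29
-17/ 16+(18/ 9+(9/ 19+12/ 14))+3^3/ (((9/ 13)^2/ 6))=724091/ 2128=340.27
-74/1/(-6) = 37/3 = 12.33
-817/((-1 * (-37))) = -817/37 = -22.08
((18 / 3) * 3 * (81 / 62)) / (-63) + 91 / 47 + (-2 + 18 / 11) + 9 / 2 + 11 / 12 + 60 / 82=7.35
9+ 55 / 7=118 / 7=16.86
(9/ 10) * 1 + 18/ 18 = 1.90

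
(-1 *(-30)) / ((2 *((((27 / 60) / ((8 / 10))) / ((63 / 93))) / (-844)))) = -472640 / 31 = -15246.45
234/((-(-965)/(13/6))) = 507/965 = 0.53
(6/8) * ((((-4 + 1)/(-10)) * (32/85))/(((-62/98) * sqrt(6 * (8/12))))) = -0.07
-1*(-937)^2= -877969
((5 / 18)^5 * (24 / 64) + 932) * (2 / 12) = 155.33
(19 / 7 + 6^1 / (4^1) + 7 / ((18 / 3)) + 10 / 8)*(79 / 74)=7.08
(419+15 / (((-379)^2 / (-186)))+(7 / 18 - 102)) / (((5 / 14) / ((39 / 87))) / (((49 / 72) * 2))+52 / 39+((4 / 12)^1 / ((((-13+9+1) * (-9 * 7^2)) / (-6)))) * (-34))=10976775765501 / 68138119324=161.10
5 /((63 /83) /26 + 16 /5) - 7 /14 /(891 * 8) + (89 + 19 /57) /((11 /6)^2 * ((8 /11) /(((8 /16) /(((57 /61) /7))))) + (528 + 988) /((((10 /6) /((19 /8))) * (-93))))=-10726269200273683 /4453270456420368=-2.41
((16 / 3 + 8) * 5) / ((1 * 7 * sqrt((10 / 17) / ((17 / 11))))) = 340 * sqrt(110) / 231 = 15.44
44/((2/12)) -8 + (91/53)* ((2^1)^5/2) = 15024/53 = 283.47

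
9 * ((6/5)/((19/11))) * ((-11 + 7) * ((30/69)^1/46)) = -2376/10051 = -0.24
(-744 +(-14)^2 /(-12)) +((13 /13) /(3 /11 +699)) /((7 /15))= -40939223 /53844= -760.33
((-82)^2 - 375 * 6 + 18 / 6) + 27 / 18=8957 / 2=4478.50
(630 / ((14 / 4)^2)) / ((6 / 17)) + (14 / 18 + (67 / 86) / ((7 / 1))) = 113471 / 774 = 146.60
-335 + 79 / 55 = -18346 / 55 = -333.56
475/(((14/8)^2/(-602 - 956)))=-11840800/49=-241648.98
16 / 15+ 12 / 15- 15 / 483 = 4433 / 2415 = 1.84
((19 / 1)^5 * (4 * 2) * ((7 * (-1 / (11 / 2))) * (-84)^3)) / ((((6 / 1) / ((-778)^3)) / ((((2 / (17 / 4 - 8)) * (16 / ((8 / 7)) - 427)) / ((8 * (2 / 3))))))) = -2663983203080622078007296 / 55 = -48436058237829492327405.38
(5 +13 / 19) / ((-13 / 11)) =-1188 / 247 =-4.81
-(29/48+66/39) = -1433/624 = -2.30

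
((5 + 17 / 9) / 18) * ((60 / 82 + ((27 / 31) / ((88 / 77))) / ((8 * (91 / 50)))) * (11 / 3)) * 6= 1520035 / 230256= 6.60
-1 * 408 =-408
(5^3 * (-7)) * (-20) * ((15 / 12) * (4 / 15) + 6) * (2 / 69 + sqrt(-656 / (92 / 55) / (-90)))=665000 / 207 + 332500 * sqrt(20746) / 207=234572.68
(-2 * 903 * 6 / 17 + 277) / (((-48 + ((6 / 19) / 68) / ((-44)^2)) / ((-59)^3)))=-1542104.41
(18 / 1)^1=18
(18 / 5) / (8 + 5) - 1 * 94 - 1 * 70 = -10642 / 65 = -163.72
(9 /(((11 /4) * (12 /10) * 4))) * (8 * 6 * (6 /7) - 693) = -68445 /154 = -444.45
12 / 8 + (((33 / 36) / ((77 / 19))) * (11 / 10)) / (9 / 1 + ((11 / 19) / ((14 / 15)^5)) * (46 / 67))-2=-46540488457 / 98191399770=-0.47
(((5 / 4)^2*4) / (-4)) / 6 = -25 / 96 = -0.26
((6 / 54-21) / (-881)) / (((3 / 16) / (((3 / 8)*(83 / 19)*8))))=249664 / 150651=1.66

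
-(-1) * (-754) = -754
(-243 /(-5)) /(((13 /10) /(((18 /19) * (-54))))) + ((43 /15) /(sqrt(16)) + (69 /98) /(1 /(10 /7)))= -9713071457 /5083260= -1910.80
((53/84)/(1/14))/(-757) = -53/4542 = -0.01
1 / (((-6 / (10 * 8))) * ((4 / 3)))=-10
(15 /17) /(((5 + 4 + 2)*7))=15 /1309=0.01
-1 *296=-296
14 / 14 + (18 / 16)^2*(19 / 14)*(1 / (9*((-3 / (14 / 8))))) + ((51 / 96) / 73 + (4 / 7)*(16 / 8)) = 533417 / 261632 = 2.04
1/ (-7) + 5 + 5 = 69/ 7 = 9.86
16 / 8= 2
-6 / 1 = -6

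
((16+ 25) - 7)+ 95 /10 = 87 /2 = 43.50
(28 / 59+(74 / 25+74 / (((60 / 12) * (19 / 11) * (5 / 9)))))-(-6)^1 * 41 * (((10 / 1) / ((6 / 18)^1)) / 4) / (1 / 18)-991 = 903465963 / 28025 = 32237.86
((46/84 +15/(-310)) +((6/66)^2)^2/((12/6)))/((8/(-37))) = -352140137/152500656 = -2.31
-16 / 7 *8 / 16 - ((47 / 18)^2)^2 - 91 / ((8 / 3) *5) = -200064017 / 3674160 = -54.45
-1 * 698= -698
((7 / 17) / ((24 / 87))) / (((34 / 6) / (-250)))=-65.85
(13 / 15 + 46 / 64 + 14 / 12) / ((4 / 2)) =1321 / 960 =1.38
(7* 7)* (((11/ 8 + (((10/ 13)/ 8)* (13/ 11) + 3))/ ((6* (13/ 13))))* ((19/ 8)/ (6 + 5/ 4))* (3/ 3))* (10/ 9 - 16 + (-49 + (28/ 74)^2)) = -26257360745/ 34301664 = -765.48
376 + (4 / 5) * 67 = 2148 / 5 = 429.60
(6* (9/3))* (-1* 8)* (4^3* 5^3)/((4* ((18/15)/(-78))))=18720000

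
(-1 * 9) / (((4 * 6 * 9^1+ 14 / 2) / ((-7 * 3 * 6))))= 1134 / 223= 5.09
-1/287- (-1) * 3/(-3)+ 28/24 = 281/1722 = 0.16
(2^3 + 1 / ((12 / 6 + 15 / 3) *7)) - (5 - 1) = 197 / 49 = 4.02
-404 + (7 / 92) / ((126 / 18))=-37167 / 92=-403.99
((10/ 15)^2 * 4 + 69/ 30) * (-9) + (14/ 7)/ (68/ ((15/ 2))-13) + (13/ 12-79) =-407543/ 3540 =-115.13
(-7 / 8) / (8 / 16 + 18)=-7 / 148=-0.05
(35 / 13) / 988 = 35 / 12844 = 0.00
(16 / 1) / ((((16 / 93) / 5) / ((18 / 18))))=465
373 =373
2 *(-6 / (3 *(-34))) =2 / 17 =0.12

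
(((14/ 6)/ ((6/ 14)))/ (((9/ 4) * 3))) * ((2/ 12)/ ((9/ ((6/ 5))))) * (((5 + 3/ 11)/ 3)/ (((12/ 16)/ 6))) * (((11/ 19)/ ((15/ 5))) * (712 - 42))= 12186496/ 373977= 32.59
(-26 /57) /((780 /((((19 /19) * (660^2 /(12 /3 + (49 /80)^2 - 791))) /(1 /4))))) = 123904000 /95653581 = 1.30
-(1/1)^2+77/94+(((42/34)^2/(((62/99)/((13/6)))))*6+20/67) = 896953551/28211891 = 31.79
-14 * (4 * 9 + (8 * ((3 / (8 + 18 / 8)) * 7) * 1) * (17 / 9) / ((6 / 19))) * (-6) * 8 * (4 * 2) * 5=443161600 / 123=3602939.84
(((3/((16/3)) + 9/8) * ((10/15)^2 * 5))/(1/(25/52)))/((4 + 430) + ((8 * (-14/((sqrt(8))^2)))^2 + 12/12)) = 375/131248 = 0.00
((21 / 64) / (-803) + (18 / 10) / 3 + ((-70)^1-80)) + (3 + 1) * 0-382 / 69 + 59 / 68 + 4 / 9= -138913806311 / 904242240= -153.62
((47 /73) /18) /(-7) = -47 /9198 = -0.01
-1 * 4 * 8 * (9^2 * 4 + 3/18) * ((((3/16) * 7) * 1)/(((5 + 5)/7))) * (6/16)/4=-57183/64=-893.48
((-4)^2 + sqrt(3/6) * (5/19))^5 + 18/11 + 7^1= 854302748725 * sqrt(2)/19808792 + 1505211871851/1433531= 1110994.44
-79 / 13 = -6.08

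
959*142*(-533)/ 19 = -72582874/ 19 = -3820151.26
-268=-268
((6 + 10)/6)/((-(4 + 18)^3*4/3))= -0.00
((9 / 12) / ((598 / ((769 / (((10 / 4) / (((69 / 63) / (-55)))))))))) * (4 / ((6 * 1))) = -769 / 150150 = -0.01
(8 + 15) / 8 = 23 / 8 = 2.88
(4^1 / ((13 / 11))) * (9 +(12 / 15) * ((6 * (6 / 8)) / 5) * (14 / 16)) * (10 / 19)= 21186 / 1235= 17.15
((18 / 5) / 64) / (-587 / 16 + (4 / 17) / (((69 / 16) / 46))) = -459 / 278890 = -0.00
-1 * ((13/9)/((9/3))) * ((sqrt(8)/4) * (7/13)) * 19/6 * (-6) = 133 * sqrt(2)/54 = 3.48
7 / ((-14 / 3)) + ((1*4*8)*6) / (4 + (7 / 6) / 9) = 20067 / 446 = 44.99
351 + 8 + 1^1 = 360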